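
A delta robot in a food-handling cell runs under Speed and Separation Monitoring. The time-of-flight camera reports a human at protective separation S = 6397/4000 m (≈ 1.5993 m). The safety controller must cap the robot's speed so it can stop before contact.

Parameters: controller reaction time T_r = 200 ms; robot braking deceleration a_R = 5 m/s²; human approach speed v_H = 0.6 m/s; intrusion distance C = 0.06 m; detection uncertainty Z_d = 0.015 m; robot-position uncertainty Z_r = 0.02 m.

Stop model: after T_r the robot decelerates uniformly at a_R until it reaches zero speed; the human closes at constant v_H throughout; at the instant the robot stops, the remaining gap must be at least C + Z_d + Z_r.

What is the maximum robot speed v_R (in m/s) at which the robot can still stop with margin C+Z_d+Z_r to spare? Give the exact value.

collect terms ⇒ (1/10)·v_R² + (8/25)·v_R + (-5537/4000) = 0
  disc = (8/25)² − 4·(1/10)·(-5537/4000) = 6561/10000 ; √disc = 81/100
  v_R = (−(8/25) + 81/100) / (2·(1/10)) = 49/20 m/s
check:
stop time T_s = (49/20)/5 = 0.4900 s
robot covers v_R·T_r = 2.4500·0.2000 = 0.4900 m before braking
braking distance = 2.4500²/(2·5.0000) = 0.6002 m
human closes 0.6000·0.6900 = 0.4140 m
margins: 0.0600+0.0150+0.0200 = 0.0950 m
sum ≈ 0.4900+0.6002+0.4140+0.0950 ≈ 1.5993 m = S ✓

v_R_max = 49/20 m/s = 2.4500 m/s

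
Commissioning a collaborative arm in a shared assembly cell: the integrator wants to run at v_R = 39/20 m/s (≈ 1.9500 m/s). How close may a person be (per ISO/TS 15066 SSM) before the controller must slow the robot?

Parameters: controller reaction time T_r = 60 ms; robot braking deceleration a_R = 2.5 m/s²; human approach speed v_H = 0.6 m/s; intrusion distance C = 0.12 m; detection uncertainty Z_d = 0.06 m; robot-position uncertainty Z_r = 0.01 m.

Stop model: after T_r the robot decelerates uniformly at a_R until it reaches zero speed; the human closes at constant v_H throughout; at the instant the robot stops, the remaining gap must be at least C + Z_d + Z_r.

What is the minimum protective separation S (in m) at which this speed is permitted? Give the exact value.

S_min = 3143/2000 m = 1.5715 m

braking lasts T_s = (39/20)/(5/2) = 0.7800 s
robot covers v_R·T_r = 1.9500·0.0600 = 0.1170 m before braking
robot under decel: 1.9500²/(2·2.5000) = 0.7605 m
person approaches 0.6000·(0.0600+0.7800) = 0.5040 m
margins: 0.1200+0.0600+0.0100 = 0.1900 m
S_min ≈ 0.1170+0.7605+0.5040+0.1900  ⇒  S_min = 3143/2000 m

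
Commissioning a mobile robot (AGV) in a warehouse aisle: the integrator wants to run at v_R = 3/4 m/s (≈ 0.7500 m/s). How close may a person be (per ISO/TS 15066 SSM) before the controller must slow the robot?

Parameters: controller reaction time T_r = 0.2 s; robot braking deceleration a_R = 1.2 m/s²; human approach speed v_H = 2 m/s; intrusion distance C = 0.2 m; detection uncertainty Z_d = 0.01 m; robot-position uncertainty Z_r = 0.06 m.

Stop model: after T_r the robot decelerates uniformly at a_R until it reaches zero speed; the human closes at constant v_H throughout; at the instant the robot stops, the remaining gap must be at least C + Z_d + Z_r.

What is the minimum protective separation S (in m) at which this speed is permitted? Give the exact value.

braking lasts T_s = (3/4)/(6/5) = 0.6250 s
robot in T_r: 0.7500·0.2000 = 0.1500 m
robot covers 0.7500·0.6250 − ½·1.2000·0.6250² = 0.2344 m while stopping
person approaches 2.0000·(0.2000+0.6250) = 1.6500 m
margins: 0.2000+0.0100+0.0600 = 0.2700 m
S_min ≈ 0.1500+0.2344+1.6500+0.2700  ⇒  S_min = 3687/1600 m

S_min = 3687/1600 m = 2.3044 m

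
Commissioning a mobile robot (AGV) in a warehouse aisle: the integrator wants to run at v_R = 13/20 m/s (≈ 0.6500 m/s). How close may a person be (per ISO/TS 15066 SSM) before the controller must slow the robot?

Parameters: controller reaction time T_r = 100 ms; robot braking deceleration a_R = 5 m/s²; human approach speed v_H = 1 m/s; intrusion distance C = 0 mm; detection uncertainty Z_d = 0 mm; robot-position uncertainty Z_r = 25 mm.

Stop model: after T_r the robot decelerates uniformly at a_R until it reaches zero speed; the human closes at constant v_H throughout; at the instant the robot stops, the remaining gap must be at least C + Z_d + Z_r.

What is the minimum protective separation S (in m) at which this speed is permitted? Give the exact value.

S_min = 1449/4000 m = 0.3623 m

T_s = v_R/a_R = (13/20)/5 = 0.1300 s
robot in T_r: 0.6500·0.1000 = 0.0650 m
robot covers 0.6500·0.1300 − ½·5.0000·0.1300² = 0.0423 m while stopping
human closes 1.0000·0.2300 = 0.2300 m
margins: 0.0000+0.0000+0.0250 = 0.0250 m
S_min ≈ 0.0650+0.0423+0.2300+0.0250  ⇒  S_min = 1449/4000 m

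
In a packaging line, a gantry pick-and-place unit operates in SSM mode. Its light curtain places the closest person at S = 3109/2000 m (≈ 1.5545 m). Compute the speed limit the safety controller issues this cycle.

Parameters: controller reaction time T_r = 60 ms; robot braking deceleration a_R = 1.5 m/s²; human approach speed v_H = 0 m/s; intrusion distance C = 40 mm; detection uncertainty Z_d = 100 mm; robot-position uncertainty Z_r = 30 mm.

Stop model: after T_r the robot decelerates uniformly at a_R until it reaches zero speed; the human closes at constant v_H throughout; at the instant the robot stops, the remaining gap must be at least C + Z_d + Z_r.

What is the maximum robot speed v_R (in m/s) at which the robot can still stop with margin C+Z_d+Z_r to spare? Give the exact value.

v_R_max = 39/20 m/s = 1.9500 m/s

at the boundary: (1/3)·v² + (3/50)·v + (-2769/2000) = 0
  disc = (3/50)² − 4·(1/3)·(-2769/2000) = 1156/625 ; √disc = 34/25
  v_R = (−(3/50) + 34/25) / (2·(1/3)) = 39/20 m/s
check:
T_s = v_R/a_R = (39/20)/(3/2) = 1.3000 s
robot in T_r: 1.9500·0.0600 = 0.1170 m
robot under decel: 1.9500²/(2·1.5000) = 1.2675 m
human closes 0.0000·1.3600 = 0.0000 m
margins: 0.0400+0.1000+0.0300 = 0.1700 m
sum ≈ 0.1170+1.2675+0.0000+0.1700 ≈ 1.5545 m = S ✓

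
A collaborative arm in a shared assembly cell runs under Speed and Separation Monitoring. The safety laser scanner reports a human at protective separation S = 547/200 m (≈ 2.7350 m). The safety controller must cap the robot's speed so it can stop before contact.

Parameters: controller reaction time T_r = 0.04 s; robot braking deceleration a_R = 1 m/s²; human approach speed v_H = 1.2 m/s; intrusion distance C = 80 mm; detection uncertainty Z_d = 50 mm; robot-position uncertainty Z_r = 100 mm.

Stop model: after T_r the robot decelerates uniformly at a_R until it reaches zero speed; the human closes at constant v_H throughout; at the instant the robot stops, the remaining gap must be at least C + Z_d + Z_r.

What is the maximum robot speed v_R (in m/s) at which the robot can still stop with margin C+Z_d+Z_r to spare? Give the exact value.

v_R_max = 13/10 m/s = 1.3000 m/s

quadratic (1/2)·v² + (31/25)·v + (-2457/1000) = 0
  disc = (31/25)² − 4·(1/2)·(-2457/1000) = 16129/2500 ; √disc = 127/50
  v_R = (−(31/25) + 127/50) / (2·(1/2)) = 13/10 m/s
check:
braking lasts T_s = (13/10)/1 = 1.3000 s
reaction-phase robot travel = 1.3000·0.0400 = 0.0520 m
robot covers 1.3000·1.3000 − ½·1.0000·1.3000² = 0.8450 m while stopping
human closes 1.2000·1.3400 = 1.6080 m
C+Z_d+Z_r = 0.0800+0.0500+0.1000 = 0.2300 m
sum ≈ 0.0520+0.8450+1.6080+0.2300 ≈ 2.7350 m = S ✓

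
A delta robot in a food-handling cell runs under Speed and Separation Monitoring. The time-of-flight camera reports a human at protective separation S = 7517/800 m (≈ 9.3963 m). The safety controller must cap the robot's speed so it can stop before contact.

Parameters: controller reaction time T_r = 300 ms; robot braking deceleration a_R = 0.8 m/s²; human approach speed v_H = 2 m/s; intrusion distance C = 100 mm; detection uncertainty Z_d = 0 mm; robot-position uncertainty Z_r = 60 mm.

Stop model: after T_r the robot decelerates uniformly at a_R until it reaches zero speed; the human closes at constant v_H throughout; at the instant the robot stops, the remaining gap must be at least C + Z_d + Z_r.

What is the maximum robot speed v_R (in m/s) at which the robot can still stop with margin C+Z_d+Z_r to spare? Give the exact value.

v_R_max = 21/10 m/s = 2.1000 m/s

quadratic (5/8)·v² + (14/5)·v + (-6909/800) = 0
  disc = (14/5)² − 4·(5/8)·(-6909/800) = 47089/1600 ; √disc = 217/40
  v_R = (−(14/5) + 217/40) / (2·(5/8)) = 21/10 m/s
check:
braking lasts T_s = (21/10)/(4/5) = 2.6250 s
robot covers v_R·T_r = 2.1000·0.3000 = 0.6300 m before braking
robot under decel: 2.1000²/(2·0.8000) = 2.7563 m
human closes 2.0000·2.9250 = 5.8500 m
margins: 0.1000+0.0000+0.0600 = 0.1600 m
sum ≈ 0.6300+2.7563+5.8500+0.1600 ≈ 9.3963 m = S ✓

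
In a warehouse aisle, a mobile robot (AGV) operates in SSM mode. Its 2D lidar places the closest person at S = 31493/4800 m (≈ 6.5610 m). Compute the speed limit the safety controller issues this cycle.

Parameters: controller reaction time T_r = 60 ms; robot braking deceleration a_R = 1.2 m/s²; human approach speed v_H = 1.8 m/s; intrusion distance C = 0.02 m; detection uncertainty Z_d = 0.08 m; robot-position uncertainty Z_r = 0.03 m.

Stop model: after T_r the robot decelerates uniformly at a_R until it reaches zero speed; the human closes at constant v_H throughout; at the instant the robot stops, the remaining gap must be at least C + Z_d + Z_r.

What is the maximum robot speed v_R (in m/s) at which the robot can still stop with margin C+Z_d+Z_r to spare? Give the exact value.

v_R_max = 49/20 m/s = 2.4500 m/s

collect terms ⇒ (5/12)·v_R² + (39/25)·v_R + (-151753/24000) = 0
  disc = (39/25)² − 4·(5/12)·(-151753/24000) = 4669921/360000 ; √disc = 2161/600
  v_R = (−(39/25) + 2161/600) / (2·(5/12)) = 49/20 m/s
check:
braking lasts T_s = (49/20)/(6/5) = 2.0417 s
robot covers v_R·T_r = 2.4500·0.0600 = 0.1470 m before braking
braking distance = 2.4500²/(2·1.2000) = 2.5010 m
human closes 1.8000·2.1017 = 3.7830 m
residual clearance needed = 0.0200+0.0800+0.0300 = 0.1300 m
sum ≈ 0.1470+2.5010+3.7830+0.1300 ≈ 6.5610 m = S ✓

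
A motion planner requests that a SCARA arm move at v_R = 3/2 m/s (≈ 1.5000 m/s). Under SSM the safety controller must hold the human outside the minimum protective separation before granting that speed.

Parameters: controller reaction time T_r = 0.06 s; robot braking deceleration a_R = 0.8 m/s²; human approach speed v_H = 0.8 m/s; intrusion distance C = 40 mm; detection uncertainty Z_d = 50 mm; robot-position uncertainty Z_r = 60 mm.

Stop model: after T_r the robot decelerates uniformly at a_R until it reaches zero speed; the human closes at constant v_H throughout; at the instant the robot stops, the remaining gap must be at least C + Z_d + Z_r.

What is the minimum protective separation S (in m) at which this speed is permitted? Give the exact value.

S_min = 12777/4000 m = 3.1942 m

stop time T_s = (3/2)/(4/5) = 1.8750 s
robot covers v_R·T_r = 1.5000·0.0600 = 0.0900 m before braking
braking distance = 1.5000²/(2·0.8000) = 1.4062 m
human over T_r+T_s: 0.8000·(0.0600+1.8750) = 1.5480 m
margins: 0.0400+0.0500+0.0600 = 0.1500 m
S_min ≈ 0.0900+1.4062+1.5480+0.1500  ⇒  S_min = 12777/4000 m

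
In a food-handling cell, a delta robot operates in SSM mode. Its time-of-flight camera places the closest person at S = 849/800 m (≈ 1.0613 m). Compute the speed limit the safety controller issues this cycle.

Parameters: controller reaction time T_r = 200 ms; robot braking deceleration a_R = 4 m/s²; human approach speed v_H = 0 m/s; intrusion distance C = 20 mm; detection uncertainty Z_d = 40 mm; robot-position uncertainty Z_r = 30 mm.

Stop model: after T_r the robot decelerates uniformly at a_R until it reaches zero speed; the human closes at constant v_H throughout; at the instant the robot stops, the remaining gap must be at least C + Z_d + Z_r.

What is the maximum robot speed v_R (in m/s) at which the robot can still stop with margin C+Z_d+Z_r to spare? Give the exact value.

v_R_max = 21/10 m/s = 2.1000 m/s

quadratic (1/8)·v² + (1/5)·v + (-777/800) = 0
  disc = (1/5)² − 4·(1/8)·(-777/800) = 841/1600 ; √disc = 29/40
  v_R = (−(1/5) + 29/40) / (2·(1/8)) = 21/10 m/s
check:
stop time T_s = (21/10)/4 = 0.5250 s
reaction-phase robot travel = 2.1000·0.2000 = 0.4200 m
robot under decel: 2.1000²/(2·4.0000) = 0.5513 m
person approaches 0.0000·(0.2000+0.5250) = 0.0000 m
C+Z_d+Z_r = 0.0200+0.0400+0.0300 = 0.0900 m
sum ≈ 0.4200+0.5513+0.0000+0.0900 ≈ 1.0613 m = S ✓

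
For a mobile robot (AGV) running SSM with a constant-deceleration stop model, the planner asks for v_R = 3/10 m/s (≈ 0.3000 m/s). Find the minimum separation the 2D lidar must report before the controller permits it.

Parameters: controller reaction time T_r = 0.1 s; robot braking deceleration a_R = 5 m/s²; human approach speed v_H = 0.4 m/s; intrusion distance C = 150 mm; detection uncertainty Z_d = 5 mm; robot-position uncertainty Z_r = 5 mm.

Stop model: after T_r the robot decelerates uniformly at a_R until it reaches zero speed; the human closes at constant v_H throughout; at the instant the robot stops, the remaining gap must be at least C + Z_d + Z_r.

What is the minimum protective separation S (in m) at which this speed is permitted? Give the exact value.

braking lasts T_s = (3/10)/5 = 0.0600 s
robot covers v_R·T_r = 0.3000·0.1000 = 0.0300 m before braking
robot covers 0.3000·0.0600 − ½·5.0000·0.0600² = 0.0090 m while stopping
person approaches 0.4000·(0.1000+0.0600) = 0.0640 m
C+Z_d+Z_r = 0.1500+0.0050+0.0050 = 0.1600 m
S_min ≈ 0.0300+0.0090+0.0640+0.1600  ⇒  S_min = 263/1000 m

S_min = 263/1000 m = 0.2630 m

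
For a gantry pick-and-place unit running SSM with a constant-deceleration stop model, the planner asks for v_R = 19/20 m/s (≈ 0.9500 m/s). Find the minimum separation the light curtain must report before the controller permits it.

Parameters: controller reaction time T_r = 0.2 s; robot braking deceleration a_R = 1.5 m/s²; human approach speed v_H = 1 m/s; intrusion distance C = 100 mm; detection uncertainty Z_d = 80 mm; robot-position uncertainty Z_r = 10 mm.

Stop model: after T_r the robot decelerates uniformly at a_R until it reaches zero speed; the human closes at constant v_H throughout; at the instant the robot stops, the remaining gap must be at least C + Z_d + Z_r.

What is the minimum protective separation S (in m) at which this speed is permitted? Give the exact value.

T_s = v_R/a_R = (19/20)/(3/2) = 0.6333 s
robot covers v_R·T_r = 0.9500·0.2000 = 0.1900 m before braking
braking distance = 0.9500²/(2·1.5000) = 0.3008 m
human closes 1.0000·0.8333 = 0.8333 m
margins: 0.1000+0.0800+0.0100 = 0.1900 m
S_min ≈ 0.1900+0.3008+0.8333+0.1900  ⇒  S_min = 1817/1200 m

S_min = 1817/1200 m = 1.5142 m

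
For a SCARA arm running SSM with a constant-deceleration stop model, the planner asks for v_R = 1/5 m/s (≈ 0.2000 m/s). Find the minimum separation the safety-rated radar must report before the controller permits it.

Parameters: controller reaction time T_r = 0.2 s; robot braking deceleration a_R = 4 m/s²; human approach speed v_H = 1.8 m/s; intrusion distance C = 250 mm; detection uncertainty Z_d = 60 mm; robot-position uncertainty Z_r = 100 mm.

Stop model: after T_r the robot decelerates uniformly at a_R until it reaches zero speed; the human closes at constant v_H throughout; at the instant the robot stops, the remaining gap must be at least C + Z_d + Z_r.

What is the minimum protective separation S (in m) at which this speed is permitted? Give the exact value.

S_min = 181/200 m = 0.9050 m

braking lasts T_s = (1/5)/4 = 0.0500 s
robot in T_r: 0.2000·0.2000 = 0.0400 m
robot under decel: 0.2000²/(2·4.0000) = 0.0050 m
human closes 1.8000·0.2500 = 0.4500 m
margins: 0.2500+0.0600+0.1000 = 0.4100 m
S_min ≈ 0.0400+0.0050+0.4500+0.4100  ⇒  S_min = 181/200 m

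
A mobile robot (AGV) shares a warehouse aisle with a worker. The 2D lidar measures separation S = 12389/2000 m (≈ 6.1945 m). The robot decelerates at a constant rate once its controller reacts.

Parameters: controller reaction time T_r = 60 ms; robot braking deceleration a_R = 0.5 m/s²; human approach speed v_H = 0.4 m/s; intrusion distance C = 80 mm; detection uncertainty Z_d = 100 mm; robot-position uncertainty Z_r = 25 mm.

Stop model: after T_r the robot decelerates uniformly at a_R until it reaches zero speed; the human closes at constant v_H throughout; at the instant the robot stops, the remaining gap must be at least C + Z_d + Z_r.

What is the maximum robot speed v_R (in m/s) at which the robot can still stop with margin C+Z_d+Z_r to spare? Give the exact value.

quadratic (1)·v² + (43/50)·v + (-11931/2000) = 0
  disc = (43/50)² − 4·(1)·(-11931/2000) = 15376/625 ; √disc = 124/25
  v_R = (−(43/50) + 124/25) / (2·(1)) = 41/20 m/s
check:
stop time T_s = (41/20)/(1/2) = 4.1000 s
robot in T_r: 2.0500·0.0600 = 0.1230 m
robot covers 2.0500·4.1000 − ½·0.5000·4.1000² = 4.2025 m while stopping
human over T_r+T_s: 0.4000·(0.0600+4.1000) = 1.6640 m
C+Z_d+Z_r = 0.0800+0.1000+0.0250 = 0.2050 m
sum ≈ 0.1230+4.2025+1.6640+0.2050 ≈ 6.1945 m = S ✓

v_R_max = 41/20 m/s = 2.0500 m/s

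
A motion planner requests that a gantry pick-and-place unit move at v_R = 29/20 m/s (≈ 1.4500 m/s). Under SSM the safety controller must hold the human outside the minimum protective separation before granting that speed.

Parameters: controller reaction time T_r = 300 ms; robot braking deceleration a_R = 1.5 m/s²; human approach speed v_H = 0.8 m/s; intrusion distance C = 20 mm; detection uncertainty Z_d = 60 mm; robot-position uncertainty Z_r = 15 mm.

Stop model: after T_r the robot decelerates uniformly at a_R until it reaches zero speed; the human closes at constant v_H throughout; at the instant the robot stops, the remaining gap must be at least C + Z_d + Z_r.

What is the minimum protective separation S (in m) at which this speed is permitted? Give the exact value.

S_min = 2693/1200 m = 2.2442 m

braking lasts T_s = (29/20)/(3/2) = 0.9667 s
robot covers v_R·T_r = 1.4500·0.3000 = 0.4350 m before braking
robot under decel: 1.4500²/(2·1.5000) = 0.7008 m
human over T_r+T_s: 0.8000·(0.3000+0.9667) = 1.0133 m
residual clearance needed = 0.0200+0.0600+0.0150 = 0.0950 m
S_min ≈ 0.4350+0.7008+1.0133+0.0950  ⇒  S_min = 2693/1200 m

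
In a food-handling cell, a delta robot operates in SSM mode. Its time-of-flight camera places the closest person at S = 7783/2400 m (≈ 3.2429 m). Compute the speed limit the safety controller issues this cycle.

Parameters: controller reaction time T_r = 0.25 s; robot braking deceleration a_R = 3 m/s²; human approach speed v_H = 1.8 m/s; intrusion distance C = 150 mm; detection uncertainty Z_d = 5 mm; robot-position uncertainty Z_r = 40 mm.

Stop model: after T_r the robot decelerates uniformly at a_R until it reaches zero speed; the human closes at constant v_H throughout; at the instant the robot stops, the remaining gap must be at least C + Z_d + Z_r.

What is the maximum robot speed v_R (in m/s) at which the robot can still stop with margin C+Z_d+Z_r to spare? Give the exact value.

collect terms ⇒ (1/6)·v_R² + (17/20)·v_R + (-1247/480) = 0
  disc = (17/20)² − 4·(1/6)·(-1247/480) = 2209/900 ; √disc = 47/30
  v_R = (−(17/20) + 47/30) / (2·(1/6)) = 43/20 m/s
check:
stop time T_s = (43/20)/3 = 0.7167 s
robot covers v_R·T_r = 2.1500·0.2500 = 0.5375 m before braking
robot covers 2.1500·0.7167 − ½·3.0000·0.7167² = 0.7704 m while stopping
person approaches 1.8000·(0.2500+0.7167) = 1.7400 m
residual clearance needed = 0.1500+0.0050+0.0400 = 0.1950 m
sum ≈ 0.5375+0.7704+1.7400+0.1950 ≈ 3.2429 m = S ✓

v_R_max = 43/20 m/s = 2.1500 m/s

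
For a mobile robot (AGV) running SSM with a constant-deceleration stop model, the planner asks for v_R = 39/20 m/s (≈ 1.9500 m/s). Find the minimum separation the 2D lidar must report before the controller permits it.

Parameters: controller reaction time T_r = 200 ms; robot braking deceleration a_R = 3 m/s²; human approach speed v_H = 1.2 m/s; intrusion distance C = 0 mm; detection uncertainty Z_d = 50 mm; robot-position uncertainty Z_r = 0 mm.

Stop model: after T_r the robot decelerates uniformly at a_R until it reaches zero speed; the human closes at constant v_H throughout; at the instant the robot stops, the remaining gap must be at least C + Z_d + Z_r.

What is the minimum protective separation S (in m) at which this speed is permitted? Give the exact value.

stop time T_s = (39/20)/3 = 0.6500 s
robot covers v_R·T_r = 1.9500·0.2000 = 0.3900 m before braking
robot covers 1.9500·0.6500 − ½·3.0000·0.6500² = 0.6338 m while stopping
human closes 1.2000·0.8500 = 1.0200 m
C+Z_d+Z_r = 0.0000+0.0500+0.0000 = 0.0500 m
S_min ≈ 0.3900+0.6338+1.0200+0.0500  ⇒  S_min = 67/32 m

S_min = 67/32 m = 2.0938 m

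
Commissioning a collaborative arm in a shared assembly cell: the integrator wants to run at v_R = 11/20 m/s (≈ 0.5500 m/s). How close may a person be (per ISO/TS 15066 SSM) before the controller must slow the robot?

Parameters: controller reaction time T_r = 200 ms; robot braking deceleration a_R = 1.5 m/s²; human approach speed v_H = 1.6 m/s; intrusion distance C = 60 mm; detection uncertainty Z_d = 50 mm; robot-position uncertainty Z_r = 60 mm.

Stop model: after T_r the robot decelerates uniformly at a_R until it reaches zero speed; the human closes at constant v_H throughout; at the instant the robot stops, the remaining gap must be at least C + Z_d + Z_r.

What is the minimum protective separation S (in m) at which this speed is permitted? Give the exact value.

T_s = v_R/a_R = (11/20)/(3/2) = 0.3667 s
robot covers v_R·T_r = 0.5500·0.2000 = 0.1100 m before braking
robot under decel: 0.5500²/(2·1.5000) = 0.1008 m
human closes 1.6000·0.5667 = 0.9067 m
margins: 0.0600+0.0500+0.0600 = 0.1700 m
S_min ≈ 0.1100+0.1008+0.9067+0.1700  ⇒  S_min = 103/80 m

S_min = 103/80 m = 1.2875 m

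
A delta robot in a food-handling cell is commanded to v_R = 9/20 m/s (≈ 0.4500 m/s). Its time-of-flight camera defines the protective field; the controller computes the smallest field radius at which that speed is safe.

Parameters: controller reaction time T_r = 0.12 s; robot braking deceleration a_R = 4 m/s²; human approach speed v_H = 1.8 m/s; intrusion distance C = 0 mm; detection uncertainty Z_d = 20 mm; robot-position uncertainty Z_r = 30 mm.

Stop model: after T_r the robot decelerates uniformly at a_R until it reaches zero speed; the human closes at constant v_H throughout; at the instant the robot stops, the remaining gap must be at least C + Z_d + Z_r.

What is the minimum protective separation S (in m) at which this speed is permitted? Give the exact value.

stop time T_s = (9/20)/4 = 0.1125 s
reaction-phase robot travel = 0.4500·0.1200 = 0.0540 m
robot covers 0.4500·0.1125 − ½·4.0000·0.1125² = 0.0253 m while stopping
human over T_r+T_s: 1.8000·(0.1200+0.1125) = 0.4185 m
margins: 0.0000+0.0200+0.0300 = 0.0500 m
S_min ≈ 0.0540+0.0253+0.4185+0.0500  ⇒  S_min = 1753/3200 m

S_min = 1753/3200 m = 0.5478 m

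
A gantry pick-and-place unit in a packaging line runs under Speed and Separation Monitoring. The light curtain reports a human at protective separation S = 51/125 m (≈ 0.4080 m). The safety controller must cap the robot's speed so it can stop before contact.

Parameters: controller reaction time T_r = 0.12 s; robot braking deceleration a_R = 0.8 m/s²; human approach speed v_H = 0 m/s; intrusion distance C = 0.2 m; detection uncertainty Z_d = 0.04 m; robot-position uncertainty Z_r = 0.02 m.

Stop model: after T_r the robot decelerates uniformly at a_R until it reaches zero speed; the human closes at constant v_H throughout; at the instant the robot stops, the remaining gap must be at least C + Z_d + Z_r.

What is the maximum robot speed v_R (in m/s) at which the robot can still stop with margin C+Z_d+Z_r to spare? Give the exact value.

v_R_max = 2/5 m/s = 0.4000 m/s

at the boundary: (5/8)·v² + (3/25)·v + (-37/250) = 0
  disc = (3/25)² − 4·(5/8)·(-37/250) = 961/2500 ; √disc = 31/50
  v_R = (−(3/25) + 31/50) / (2·(5/8)) = 2/5 m/s
check:
T_s = v_R/a_R = (2/5)/(4/5) = 0.5000 s
robot in T_r: 0.4000·0.1200 = 0.0480 m
braking distance = 0.4000²/(2·0.8000) = 0.1000 m
human over T_r+T_s: 0.0000·(0.1200+0.5000) = 0.0000 m
margins: 0.2000+0.0400+0.0200 = 0.2600 m
sum ≈ 0.0480+0.1000+0.0000+0.2600 ≈ 0.4080 m = S ✓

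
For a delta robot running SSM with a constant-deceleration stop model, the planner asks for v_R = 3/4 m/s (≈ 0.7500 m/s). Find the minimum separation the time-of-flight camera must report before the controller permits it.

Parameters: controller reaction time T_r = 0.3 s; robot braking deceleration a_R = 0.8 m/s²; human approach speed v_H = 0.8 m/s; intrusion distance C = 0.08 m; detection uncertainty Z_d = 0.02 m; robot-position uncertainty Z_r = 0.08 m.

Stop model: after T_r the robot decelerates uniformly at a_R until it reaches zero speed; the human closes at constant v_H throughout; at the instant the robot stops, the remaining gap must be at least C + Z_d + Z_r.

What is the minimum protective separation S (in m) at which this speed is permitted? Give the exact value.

braking lasts T_s = (3/4)/(4/5) = 0.9375 s
reaction-phase robot travel = 0.7500·0.3000 = 0.2250 m
robot covers 0.7500·0.9375 − ½·0.8000·0.9375² = 0.3516 m while stopping
person approaches 0.8000·(0.3000+0.9375) = 0.9900 m
residual clearance needed = 0.0800+0.0200+0.0800 = 0.1800 m
S_min ≈ 0.2250+0.3516+0.9900+0.1800  ⇒  S_min = 5589/3200 m

S_min = 5589/3200 m = 1.7466 m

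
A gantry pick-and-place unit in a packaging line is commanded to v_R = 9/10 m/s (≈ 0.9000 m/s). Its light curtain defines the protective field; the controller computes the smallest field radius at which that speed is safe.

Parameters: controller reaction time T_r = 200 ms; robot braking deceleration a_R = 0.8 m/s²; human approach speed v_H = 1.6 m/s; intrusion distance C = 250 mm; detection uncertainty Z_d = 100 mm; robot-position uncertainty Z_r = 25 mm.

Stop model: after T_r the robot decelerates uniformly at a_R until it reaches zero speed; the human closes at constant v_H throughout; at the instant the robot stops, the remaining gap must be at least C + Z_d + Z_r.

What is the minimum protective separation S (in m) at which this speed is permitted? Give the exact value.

S_min = 509/160 m = 3.1812 m

braking lasts T_s = (9/10)/(4/5) = 1.1250 s
robot in T_r: 0.9000·0.2000 = 0.1800 m
robot covers 0.9000·1.1250 − ½·0.8000·1.1250² = 0.5062 m while stopping
human closes 1.6000·1.3250 = 2.1200 m
C+Z_d+Z_r = 0.2500+0.1000+0.0250 = 0.3750 m
S_min ≈ 0.1800+0.5062+2.1200+0.3750  ⇒  S_min = 509/160 m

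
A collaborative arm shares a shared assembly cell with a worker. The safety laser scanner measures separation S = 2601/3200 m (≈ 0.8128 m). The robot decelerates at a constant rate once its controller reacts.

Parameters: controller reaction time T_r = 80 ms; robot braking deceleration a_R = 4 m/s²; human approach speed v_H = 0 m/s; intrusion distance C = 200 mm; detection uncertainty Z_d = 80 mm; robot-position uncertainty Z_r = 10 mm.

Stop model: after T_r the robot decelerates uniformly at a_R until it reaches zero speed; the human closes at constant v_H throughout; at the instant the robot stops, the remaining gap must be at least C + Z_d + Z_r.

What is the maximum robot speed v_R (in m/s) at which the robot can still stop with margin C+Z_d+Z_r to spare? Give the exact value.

v_R_max = 7/4 m/s = 1.7500 m/s

collect terms ⇒ (1/8)·v_R² + (2/25)·v_R + (-1673/3200) = 0
  disc = (2/25)² − 4·(1/8)·(-1673/3200) = 42849/160000 ; √disc = 207/400
  v_R = (−(2/25) + 207/400) / (2·(1/8)) = 7/4 m/s
check:
braking lasts T_s = (7/4)/4 = 0.4375 s
robot covers v_R·T_r = 1.7500·0.0800 = 0.1400 m before braking
robot covers 1.7500·0.4375 − ½·4.0000·0.4375² = 0.3828 m while stopping
human closes 0.0000·0.5175 = 0.0000 m
margins: 0.2000+0.0800+0.0100 = 0.2900 m
sum ≈ 0.1400+0.3828+0.0000+0.2900 ≈ 0.8128 m = S ✓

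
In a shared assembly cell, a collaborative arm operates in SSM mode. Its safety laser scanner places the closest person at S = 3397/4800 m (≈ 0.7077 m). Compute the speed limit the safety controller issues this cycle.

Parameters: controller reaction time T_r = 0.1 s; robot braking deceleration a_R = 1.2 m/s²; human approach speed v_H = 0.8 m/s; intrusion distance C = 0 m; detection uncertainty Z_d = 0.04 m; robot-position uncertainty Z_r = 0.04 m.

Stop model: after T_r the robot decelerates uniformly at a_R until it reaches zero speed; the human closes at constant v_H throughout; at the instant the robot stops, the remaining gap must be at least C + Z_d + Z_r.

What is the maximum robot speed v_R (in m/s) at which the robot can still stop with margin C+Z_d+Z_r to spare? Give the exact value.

quadratic (5/12)·v² + (23/30)·v + (-2629/4800) = 0
  disc = (23/30)² − 4·(5/12)·(-2629/4800) = 2401/1600 ; √disc = 49/40
  v_R = (−(23/30) + 49/40) / (2·(5/12)) = 11/20 m/s
check:
T_s = v_R/a_R = (11/20)/(6/5) = 0.4583 s
reaction-phase robot travel = 0.5500·0.1000 = 0.0550 m
robot under decel: 0.5500²/(2·1.2000) = 0.1260 m
human closes 0.8000·0.5583 = 0.4467 m
C+Z_d+Z_r = 0.0000+0.0400+0.0400 = 0.0800 m
sum ≈ 0.0550+0.1260+0.4467+0.0800 ≈ 0.7077 m = S ✓

v_R_max = 11/20 m/s = 0.5500 m/s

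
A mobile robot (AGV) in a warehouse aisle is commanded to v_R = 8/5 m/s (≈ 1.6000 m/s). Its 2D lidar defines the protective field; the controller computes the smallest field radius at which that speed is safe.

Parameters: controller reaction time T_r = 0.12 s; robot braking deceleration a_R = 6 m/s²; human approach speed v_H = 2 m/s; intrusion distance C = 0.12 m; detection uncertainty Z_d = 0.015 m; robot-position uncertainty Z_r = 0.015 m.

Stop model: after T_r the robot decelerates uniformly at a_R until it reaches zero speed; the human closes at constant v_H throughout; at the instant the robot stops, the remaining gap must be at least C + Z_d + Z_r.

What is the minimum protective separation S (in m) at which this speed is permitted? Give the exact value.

S_min = 1993/1500 m = 1.3287 m

stop time T_s = (8/5)/6 = 0.2667 s
robot in T_r: 1.6000·0.1200 = 0.1920 m
braking distance = 1.6000²/(2·6.0000) = 0.2133 m
human closes 2.0000·0.3867 = 0.7733 m
residual clearance needed = 0.1200+0.0150+0.0150 = 0.1500 m
S_min ≈ 0.1920+0.2133+0.7733+0.1500  ⇒  S_min = 1993/1500 m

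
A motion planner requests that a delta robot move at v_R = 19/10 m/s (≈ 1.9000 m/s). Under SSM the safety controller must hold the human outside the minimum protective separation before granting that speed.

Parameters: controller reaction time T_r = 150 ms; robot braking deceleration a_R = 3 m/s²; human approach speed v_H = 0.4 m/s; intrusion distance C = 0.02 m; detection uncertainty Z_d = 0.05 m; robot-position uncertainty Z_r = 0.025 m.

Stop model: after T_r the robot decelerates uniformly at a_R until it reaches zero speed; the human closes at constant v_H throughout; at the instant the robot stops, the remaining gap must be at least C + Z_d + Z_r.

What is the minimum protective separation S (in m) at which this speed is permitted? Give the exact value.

S_min = 259/200 m = 1.2950 m

stop time T_s = (19/10)/3 = 0.6333 s
robot covers v_R·T_r = 1.9000·0.1500 = 0.2850 m before braking
robot covers 1.9000·0.6333 − ½·3.0000·0.6333² = 0.6017 m while stopping
human closes 0.4000·0.7833 = 0.3133 m
residual clearance needed = 0.0200+0.0500+0.0250 = 0.0950 m
S_min ≈ 0.2850+0.6017+0.3133+0.0950  ⇒  S_min = 259/200 m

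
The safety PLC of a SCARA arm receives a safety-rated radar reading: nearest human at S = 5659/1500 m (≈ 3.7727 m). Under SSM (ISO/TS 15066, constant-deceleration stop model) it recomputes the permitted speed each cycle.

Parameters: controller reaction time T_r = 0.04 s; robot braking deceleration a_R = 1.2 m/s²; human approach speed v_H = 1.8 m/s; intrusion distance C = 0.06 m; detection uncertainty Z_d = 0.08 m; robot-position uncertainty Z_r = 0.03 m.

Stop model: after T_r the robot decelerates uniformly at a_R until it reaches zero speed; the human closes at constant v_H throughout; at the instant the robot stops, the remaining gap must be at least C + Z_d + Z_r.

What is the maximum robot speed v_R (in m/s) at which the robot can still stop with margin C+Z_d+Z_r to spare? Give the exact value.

at the boundary: (5/12)·v² + (77/50)·v + (-1324/375) = 0
  disc = (77/50)² − 4·(5/12)·(-1324/375) = 185761/22500 ; √disc = 431/150
  v_R = (−(77/50) + 431/150) / (2·(5/12)) = 8/5 m/s
check:
T_s = v_R/a_R = (8/5)/(6/5) = 1.3333 s
robot in T_r: 1.6000·0.0400 = 0.0640 m
braking distance = 1.6000²/(2·1.2000) = 1.0667 m
human closes 1.8000·1.3733 = 2.4720 m
residual clearance needed = 0.0600+0.0800+0.0300 = 0.1700 m
sum ≈ 0.0640+1.0667+2.4720+0.1700 ≈ 3.7727 m = S ✓

v_R_max = 8/5 m/s = 1.6000 m/s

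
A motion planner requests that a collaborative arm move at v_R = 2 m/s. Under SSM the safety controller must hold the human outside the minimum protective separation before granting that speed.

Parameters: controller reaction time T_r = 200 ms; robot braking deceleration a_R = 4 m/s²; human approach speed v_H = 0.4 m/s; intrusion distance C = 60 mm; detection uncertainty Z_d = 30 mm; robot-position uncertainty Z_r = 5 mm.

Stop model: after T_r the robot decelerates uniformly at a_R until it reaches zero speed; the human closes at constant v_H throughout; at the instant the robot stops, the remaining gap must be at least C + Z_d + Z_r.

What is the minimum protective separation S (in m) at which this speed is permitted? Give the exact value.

braking lasts T_s = 2/4 = 0.5000 s
robot covers v_R·T_r = 2.0000·0.2000 = 0.4000 m before braking
robot under decel: 2.0000²/(2·4.0000) = 0.5000 m
person approaches 0.4000·(0.2000+0.5000) = 0.2800 m
C+Z_d+Z_r = 0.0600+0.0300+0.0050 = 0.0950 m
S_min ≈ 0.4000+0.5000+0.2800+0.0950  ⇒  S_min = 51/40 m

S_min = 51/40 m = 1.2750 m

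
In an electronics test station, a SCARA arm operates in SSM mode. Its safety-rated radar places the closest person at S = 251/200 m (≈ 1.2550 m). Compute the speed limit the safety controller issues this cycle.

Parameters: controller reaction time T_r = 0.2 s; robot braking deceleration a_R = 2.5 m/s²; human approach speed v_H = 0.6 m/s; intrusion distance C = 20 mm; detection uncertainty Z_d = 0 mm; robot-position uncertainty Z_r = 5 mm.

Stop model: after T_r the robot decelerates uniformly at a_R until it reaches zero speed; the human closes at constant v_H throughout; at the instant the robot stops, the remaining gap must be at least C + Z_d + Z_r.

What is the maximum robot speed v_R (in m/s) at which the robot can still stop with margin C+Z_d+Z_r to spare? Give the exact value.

v_R_max = 3/2 m/s = 1.5000 m/s

collect terms ⇒ (1/5)·v_R² + (11/25)·v_R + (-111/100) = 0
  disc = (11/25)² − 4·(1/5)·(-111/100) = 676/625 ; √disc = 26/25
  v_R = (−(11/25) + 26/25) / (2·(1/5)) = 3/2 m/s
check:
stop time T_s = (3/2)/(5/2) = 0.6000 s
robot covers v_R·T_r = 1.5000·0.2000 = 0.3000 m before braking
braking distance = 1.5000²/(2·2.5000) = 0.4500 m
human over T_r+T_s: 0.6000·(0.2000+0.6000) = 0.4800 m
C+Z_d+Z_r = 0.0200+0.0000+0.0050 = 0.0250 m
sum ≈ 0.3000+0.4500+0.4800+0.0250 ≈ 1.2550 m = S ✓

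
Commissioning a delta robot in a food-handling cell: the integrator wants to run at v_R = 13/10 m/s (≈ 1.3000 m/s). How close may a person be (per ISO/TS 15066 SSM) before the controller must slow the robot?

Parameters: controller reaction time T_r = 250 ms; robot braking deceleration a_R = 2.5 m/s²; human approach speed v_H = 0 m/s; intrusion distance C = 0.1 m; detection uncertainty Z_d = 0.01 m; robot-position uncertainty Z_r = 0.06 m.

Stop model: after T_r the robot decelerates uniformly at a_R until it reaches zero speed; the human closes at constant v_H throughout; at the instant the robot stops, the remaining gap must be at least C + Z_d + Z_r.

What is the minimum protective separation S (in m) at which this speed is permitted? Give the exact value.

S_min = 833/1000 m = 0.8330 m

braking lasts T_s = (13/10)/(5/2) = 0.5200 s
robot covers v_R·T_r = 1.3000·0.2500 = 0.3250 m before braking
robot covers 1.3000·0.5200 − ½·2.5000·0.5200² = 0.3380 m while stopping
human closes 0.0000·0.7700 = 0.0000 m
residual clearance needed = 0.1000+0.0100+0.0600 = 0.1700 m
S_min ≈ 0.3250+0.3380+0.0000+0.1700  ⇒  S_min = 833/1000 m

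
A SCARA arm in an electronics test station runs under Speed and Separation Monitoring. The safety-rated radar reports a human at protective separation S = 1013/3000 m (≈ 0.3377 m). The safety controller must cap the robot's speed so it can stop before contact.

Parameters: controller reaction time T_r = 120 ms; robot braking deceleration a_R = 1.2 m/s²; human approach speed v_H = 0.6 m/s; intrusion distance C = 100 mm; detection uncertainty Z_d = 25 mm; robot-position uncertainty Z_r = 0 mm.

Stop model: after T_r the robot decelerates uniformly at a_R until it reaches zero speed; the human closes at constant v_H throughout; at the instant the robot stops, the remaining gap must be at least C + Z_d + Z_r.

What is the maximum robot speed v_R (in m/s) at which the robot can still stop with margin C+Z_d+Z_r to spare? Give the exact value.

at the boundary: (5/12)·v² + (31/50)·v + (-211/1500) = 0
  disc = (31/50)² − 4·(5/12)·(-211/1500) = 3481/5625 ; √disc = 59/75
  v_R = (−(31/50) + 59/75) / (2·(5/12)) = 1/5 m/s
check:
braking lasts T_s = (1/5)/(6/5) = 0.1667 s
robot covers v_R·T_r = 0.2000·0.1200 = 0.0240 m before braking
braking distance = 0.2000²/(2·1.2000) = 0.0167 m
human closes 0.6000·0.2867 = 0.1720 m
residual clearance needed = 0.1000+0.0250+0.0000 = 0.1250 m
sum ≈ 0.0240+0.0167+0.1720+0.1250 ≈ 0.3377 m = S ✓

v_R_max = 1/5 m/s = 0.2000 m/s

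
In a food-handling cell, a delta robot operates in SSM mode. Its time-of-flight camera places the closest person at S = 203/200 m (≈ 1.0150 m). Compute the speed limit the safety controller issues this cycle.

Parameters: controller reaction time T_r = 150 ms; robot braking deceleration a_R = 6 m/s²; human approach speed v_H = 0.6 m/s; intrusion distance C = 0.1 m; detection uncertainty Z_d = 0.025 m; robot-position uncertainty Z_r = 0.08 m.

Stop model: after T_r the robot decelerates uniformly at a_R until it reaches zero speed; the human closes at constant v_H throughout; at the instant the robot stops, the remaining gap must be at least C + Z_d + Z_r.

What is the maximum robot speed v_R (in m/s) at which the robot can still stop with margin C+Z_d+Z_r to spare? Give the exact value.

v_R_max = 9/5 m/s = 1.8000 m/s

at the boundary: (1/12)·v² + (1/4)·v + (-18/25) = 0
  disc = (1/4)² − 4·(1/12)·(-18/25) = 121/400 ; √disc = 11/20
  v_R = (−(1/4) + 11/20) / (2·(1/12)) = 9/5 m/s
check:
stop time T_s = (9/5)/6 = 0.3000 s
robot covers v_R·T_r = 1.8000·0.1500 = 0.2700 m before braking
braking distance = 1.8000²/(2·6.0000) = 0.2700 m
person approaches 0.6000·(0.1500+0.3000) = 0.2700 m
residual clearance needed = 0.1000+0.0250+0.0800 = 0.2050 m
sum ≈ 0.2700+0.2700+0.2700+0.2050 ≈ 1.0150 m = S ✓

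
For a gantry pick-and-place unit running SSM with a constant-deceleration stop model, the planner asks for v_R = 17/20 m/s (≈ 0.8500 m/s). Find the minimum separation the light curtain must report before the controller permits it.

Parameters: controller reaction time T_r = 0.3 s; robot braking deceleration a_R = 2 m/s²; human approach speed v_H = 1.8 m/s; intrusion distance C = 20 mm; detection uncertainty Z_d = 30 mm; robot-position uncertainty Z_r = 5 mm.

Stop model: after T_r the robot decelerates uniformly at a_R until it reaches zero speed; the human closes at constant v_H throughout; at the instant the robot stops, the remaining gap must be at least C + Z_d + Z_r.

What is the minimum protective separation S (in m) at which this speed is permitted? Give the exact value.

stop time T_s = (17/20)/2 = 0.4250 s
robot in T_r: 0.8500·0.3000 = 0.2550 m
robot under decel: 0.8500²/(2·2.0000) = 0.1806 m
human closes 1.8000·0.7250 = 1.3050 m
margins: 0.0200+0.0300+0.0050 = 0.0550 m
S_min ≈ 0.2550+0.1806+1.3050+0.0550  ⇒  S_min = 2873/1600 m

S_min = 2873/1600 m = 1.7956 m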